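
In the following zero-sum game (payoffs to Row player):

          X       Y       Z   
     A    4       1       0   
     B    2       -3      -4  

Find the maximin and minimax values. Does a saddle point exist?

Maximin = 0, Minimax = 0, Saddle: True

Work:
Row minimums: [0, -4] → maximin = 0
Column maximums: [4, 1, 0] → minimax = 0
Saddle point exists! Game value = 0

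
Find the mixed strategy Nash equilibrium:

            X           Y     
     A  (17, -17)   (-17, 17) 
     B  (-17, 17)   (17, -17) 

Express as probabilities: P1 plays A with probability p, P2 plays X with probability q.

p = 0.5, q = 0.5

Work:
Find probabilities that make opponent indifferent:
P2 chooses q to make P1 indifferent between A and B
P1 chooses p to make P2 indifferent between X and Y
Mixed NE: P1 plays (A: 0.5, B: 0.5), P2 plays (X: 0.5, Y: 0.5)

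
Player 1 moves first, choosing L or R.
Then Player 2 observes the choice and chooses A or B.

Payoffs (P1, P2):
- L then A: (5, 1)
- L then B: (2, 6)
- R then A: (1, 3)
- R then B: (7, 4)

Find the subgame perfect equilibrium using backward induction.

P1 plays R, P2 plays B after L and B after R; Payoff (7, 4)

Work:
Backward induction:
After L: P2 chooses B → P1 gets 2
After R: P2 chooses B → P1 gets 7
P1 chooses R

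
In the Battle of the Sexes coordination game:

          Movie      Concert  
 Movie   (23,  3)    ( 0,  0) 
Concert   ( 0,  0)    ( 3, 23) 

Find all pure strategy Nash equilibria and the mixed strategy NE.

Pure NE: (Movie, Movie) and (Concert, Concert); Mixed NE: p = 0.8846, q = 0.1154

Work:
Check pure NE:
(Movie, Movie): (23, 3) - no unilateral deviation beneficial
(Concert, Concert): (3, 23) - no unilateral deviation beneficial
Mixed NE: P1 plays Movie with p = 0.8846, P2 plays Movie with q = 0.1154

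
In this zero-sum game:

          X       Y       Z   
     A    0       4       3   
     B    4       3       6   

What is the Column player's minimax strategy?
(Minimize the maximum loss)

Column should play X or Y (all achieve the minimum), value = 4

Work:
Column player minimizes Row's maximum payoff:
Column X: max payoff to Row = 4
Column Y: max payoff to Row = 4
Column Z: max payoff to Row = 6
Minimum is 4, achieved by columns X, Y (tied).
Each of X or Y is a minimax strategy.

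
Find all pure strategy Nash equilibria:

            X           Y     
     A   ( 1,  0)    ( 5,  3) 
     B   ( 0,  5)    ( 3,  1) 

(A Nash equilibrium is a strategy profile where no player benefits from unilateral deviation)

Nash equilibrium: (A, Y)

Work:
Best responses:
  P1 vs X: payoffs [1, 0] → best response A (payoff 1)
  P1 vs Y: payoffs [5, 3] → best response A (payoff 5)
  P2 vs A: payoffs [0, 3] → best response Y (payoff 3)
  P2 vs B: payoffs [5, 1] → best response X (payoff 5)
Mutual best responses: (A,Y) → Nash equilibria.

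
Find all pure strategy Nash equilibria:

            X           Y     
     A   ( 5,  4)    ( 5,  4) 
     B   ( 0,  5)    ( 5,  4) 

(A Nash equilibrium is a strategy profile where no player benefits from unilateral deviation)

Nash equilibrium: (A, X), (A, Y)

Work:
Best responses:
  P1 vs X: payoffs [5, 0] → best response A (payoff 5)
  P1 vs Y: payoffs [5, 5] → best response A/B (payoff 5)
  P2 vs A: payoffs [4, 4] → best response X/Y (payoff 4)
  P2 vs B: payoffs [5, 4] → best response X (payoff 5)
Mutual best responses: (A,X), (A,Y) → Nash equilibria.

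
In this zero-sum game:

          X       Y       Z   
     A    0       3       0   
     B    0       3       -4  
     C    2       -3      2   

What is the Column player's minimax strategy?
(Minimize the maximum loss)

Column should play X or Z (all achieve the minimum), value = 2

Work:
Column player minimizes Row's maximum payoff:
Column X: max payoff to Row = 2
Column Y: max payoff to Row = 3
Column Z: max payoff to Row = 2
Minimum is 2, achieved by columns X, Z (tied).
Each of X or Z is a minimax strategy.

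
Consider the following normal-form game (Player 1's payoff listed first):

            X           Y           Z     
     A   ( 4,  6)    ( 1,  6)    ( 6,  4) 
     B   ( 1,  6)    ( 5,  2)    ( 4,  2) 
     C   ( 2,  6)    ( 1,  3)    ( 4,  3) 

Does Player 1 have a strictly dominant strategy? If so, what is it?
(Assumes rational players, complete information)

No strictly dominant strategy exists for Player 1

Work:
A strategy strictly dominates another if it gives a strictly higher payoff against every opponent action. Compare each pair of P1's strategies column-by-column:
  A vs B: [4 vs 1, 1 vs 5, 6 vs 4] → A does not strictly dominate B (column Y: 1 ≤ 5)
  A vs C: [4 vs 2, 1 vs 1, 6 vs 4] → A does not strictly dominate C (column Y: 1 ≤ 1)
  B vs A: [1 vs 4, 5 vs 1, 4 vs 6] → B does not strictly dominate A (column X: 1 ≤ 4)
  B vs C: [1 vs 2, 5 vs 1, 4 vs 4] → B does not strictly dominate C (column X: 1 ≤ 2)
  C vs A: [2 vs 4, 1 vs 1, 4 vs 6] → C does not strictly dominate A (column X: 2 ≤ 4)
  C vs B: [2 vs 1, 1 vs 5, 4 vs 4] → C does not strictly dominate B (column Y: 1 ≤ 5)
No single strategy strictly dominates all others → no strictly dominant strategy.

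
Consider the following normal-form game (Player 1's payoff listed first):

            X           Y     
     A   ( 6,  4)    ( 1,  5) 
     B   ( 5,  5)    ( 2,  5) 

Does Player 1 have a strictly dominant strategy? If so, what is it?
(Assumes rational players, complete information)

No strictly dominant strategy exists for Player 1

Work:
A strategy strictly dominates another if it gives a strictly higher payoff against every opponent action. Compare each pair of P1's strategies column-by-column:
  A vs B: [6 vs 5, 1 vs 2] → A does not strictly dominate B (column Y: 1 ≤ 2)
  B vs A: [5 vs 6, 2 vs 1] → B does not strictly dominate A (column X: 5 ≤ 6)
No single strategy strictly dominates all others → no strictly dominant strategy.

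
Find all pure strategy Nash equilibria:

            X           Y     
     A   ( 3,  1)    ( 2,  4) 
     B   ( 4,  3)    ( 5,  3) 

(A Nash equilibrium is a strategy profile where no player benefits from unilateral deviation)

Nash equilibrium: (B, X), (B, Y)

Work:
Best responses:
  P1 vs X: payoffs [3, 4] → best response B (payoff 4)
  P1 vs Y: payoffs [2, 5] → best response B (payoff 5)
  P2 vs A: payoffs [1, 4] → best response Y (payoff 4)
  P2 vs B: payoffs [3, 3] → best response X/Y (payoff 3)
Mutual best responses: (B,X), (B,Y) → Nash equilibria.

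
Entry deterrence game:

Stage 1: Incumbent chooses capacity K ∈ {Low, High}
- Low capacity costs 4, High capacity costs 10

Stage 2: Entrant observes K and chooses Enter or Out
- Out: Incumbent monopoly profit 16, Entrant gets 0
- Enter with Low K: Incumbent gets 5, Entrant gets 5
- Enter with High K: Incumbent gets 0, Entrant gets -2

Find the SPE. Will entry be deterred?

SPE: (High, Enter|Low, Out|High); Entry deterred. Incumbent net profit = 6

Work:
After Low K: Entrant enters (5 > 0)
After High K: Entrant stays out (-2 < 0)
Incumbent: Low → 5−4=1, High → 16−10=6
Incumbent chooses High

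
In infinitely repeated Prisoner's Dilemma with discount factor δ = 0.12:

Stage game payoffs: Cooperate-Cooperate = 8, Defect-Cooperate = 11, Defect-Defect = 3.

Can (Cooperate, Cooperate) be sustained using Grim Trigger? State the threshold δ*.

δ* = 0.375; since δ = 0.12 < 0.375, cooperation cannot be sustained

Work:
For Grim Trigger:
Cooperate forever: 8/(1-δ)
Defect then punished: 11 + 3·δ/(1-δ)
Need: 8/(1-δ) ≥ 11 + 3·δ/(1-δ)
Solving: δ ≥ (T-R)/(T-P) = (11-8)/(11-3) = 0.375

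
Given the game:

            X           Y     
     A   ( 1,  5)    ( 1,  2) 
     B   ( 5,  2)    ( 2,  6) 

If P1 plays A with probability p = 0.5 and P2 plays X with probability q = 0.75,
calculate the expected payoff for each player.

E[P1] = 2.625, E[P2] = 3.625

Work:
E[P1] = p·q·π₁(A,X) + p·(1-q)·π₁(A,Y) + (1-p)·q·π₁(B,X) + (1-p)·(1-q)·π₁(B,Y)
= 0.5·0.75·1 + 0.5·0.25·1 + 0.5·0.75·5 + 0.5·0.25·2
= 2.625

E[P2] = 3.625 (similar calculation)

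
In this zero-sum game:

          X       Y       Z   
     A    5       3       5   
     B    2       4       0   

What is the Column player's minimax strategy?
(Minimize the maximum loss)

Column should play Y, value = 4

Work:
Column player minimizes Row's maximum payoff:
Column X: max payoff to Row = 5
Column Y: max payoff to Row = 4
Column Z: max payoff to Row = 5
Minimum is 4, achieved by column Y.
Minimax strategy: Y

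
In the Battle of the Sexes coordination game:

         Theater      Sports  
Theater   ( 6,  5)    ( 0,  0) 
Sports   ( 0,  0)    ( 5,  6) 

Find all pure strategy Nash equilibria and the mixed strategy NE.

Pure NE: (Theater, Theater) and (Sports, Sports); Mixed NE: p = 0.5455, q = 0.4545

Work:
Check pure NE:
(Theater, Theater): (6, 5) - no unilateral deviation beneficial
(Sports, Sports): (5, 6) - no unilateral deviation beneficial
Mixed NE: P1 plays Theater with p = 0.5455, P2 plays Theater with q = 0.4545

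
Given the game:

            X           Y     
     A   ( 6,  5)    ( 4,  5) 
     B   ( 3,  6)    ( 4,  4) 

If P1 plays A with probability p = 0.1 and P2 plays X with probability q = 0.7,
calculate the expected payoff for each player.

E[P1] = 3.51, E[P2] = 5.36

Work:
E[P1] = p·q·π₁(A,X) + p·(1-q)·π₁(A,Y) + (1-p)·q·π₁(B,X) + (1-p)·(1-q)·π₁(B,Y)
= 0.1·0.7·6 + 0.1·0.3·4 + 0.9·0.7·3 + 0.9·0.3·4
= 3.51

E[P2] = 5.36 (similar calculation)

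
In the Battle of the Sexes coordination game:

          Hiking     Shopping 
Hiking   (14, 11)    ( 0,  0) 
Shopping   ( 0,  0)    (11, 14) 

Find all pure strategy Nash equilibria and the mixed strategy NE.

Pure NE: (Hiking, Hiking) and (Shopping, Shopping); Mixed NE: p = 0.56, q = 0.44

Work:
Check pure NE:
(Hiking, Hiking): (14, 11) - no unilateral deviation beneficial
(Shopping, Shopping): (11, 14) - no unilateral deviation beneficial
Mixed NE: P1 plays Hiking with p = 0.56, P2 plays Hiking with q = 0.44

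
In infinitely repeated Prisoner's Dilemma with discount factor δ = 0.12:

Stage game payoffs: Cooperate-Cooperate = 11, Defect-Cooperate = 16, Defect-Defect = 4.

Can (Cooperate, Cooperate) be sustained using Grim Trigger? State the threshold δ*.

δ* = 0.4167; since δ = 0.12 < 0.4167, cooperation cannot be sustained

Work:
For Grim Trigger:
Cooperate forever: 11/(1-δ)
Defect then punished: 16 + 4·δ/(1-δ)
Need: 11/(1-δ) ≥ 16 + 4·δ/(1-δ)
Solving: δ ≥ (T-R)/(T-P) = (16-11)/(16-4) = 0.4167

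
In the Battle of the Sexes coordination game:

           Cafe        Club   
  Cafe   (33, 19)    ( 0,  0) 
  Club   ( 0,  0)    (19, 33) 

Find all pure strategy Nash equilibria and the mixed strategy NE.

Pure NE: (Cafe, Cafe) and (Club, Club); Mixed NE: p = 0.6346, q = 0.3654

Work:
Check pure NE:
(Cafe, Cafe): (33, 19) - no unilateral deviation beneficial
(Club, Club): (19, 33) - no unilateral deviation beneficial
Mixed NE: P1 plays Cafe with p = 0.6346, P2 plays Cafe with q = 0.3654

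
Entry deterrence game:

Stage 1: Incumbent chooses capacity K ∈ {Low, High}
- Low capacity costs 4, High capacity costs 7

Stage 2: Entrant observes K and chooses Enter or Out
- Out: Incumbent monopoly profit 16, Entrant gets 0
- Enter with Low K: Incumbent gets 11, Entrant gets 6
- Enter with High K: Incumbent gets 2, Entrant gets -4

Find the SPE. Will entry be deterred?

SPE: (High, Enter|Low, Out|High); Entry deterred. Incumbent net profit = 9

Work:
After Low K: Entrant enters (6 > 0)
After High K: Entrant stays out (-4 < 0)
Incumbent: Low → 11−4=7, High → 16−7=9
Incumbent chooses High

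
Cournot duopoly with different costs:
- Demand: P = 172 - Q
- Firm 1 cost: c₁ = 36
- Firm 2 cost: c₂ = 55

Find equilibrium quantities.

q₁* = 51.67, q₂* = 32.67

Work:
Reaction: q₁ = (172 - 36 - q₂)/2
Reaction: q₂ = (172 - 55 - q₁)/2
Solve simultaneously:
q₁* = (172 - 2×36 + 55)/3 = 51.67
q₂* = (172 - 2×55 + 36)/3 = 32.67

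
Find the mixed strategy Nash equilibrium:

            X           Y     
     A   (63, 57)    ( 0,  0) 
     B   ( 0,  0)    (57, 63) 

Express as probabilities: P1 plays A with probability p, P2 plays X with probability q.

p = 0.525, q = 0.475

Work:
Find probabilities that make opponent indifferent:
P2 chooses q to make P1 indifferent between A and B
P1 chooses p to make P2 indifferent between X and Y
Mixed NE: P1 plays (A: 0.525, B: 0.475), P2 plays (X: 0.475, Y: 0.525)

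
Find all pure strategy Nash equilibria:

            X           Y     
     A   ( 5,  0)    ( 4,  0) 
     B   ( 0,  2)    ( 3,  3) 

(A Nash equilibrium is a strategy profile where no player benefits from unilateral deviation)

Nash equilibrium: (A, X), (A, Y)

Work:
Best responses:
  P1 vs X: payoffs [5, 0] → best response A (payoff 5)
  P1 vs Y: payoffs [4, 3] → best response A (payoff 4)
  P2 vs A: payoffs [0, 0] → best response X/Y (payoff 0)
  P2 vs B: payoffs [2, 3] → best response Y (payoff 3)
Mutual best responses: (A,X), (A,Y) → Nash equilibria.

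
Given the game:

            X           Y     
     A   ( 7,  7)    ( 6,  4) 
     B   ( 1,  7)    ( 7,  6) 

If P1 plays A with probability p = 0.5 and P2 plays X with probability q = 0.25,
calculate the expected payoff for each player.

E[P1] = 5.875, E[P2] = 5.5

Work:
E[P1] = p·q·π₁(A,X) + p·(1-q)·π₁(A,Y) + (1-p)·q·π₁(B,X) + (1-p)·(1-q)·π₁(B,Y)
= 0.5·0.25·7 + 0.5·0.75·6 + 0.5·0.25·1 + 0.5·0.75·7
= 5.875

E[P2] = 5.5 (similar calculation)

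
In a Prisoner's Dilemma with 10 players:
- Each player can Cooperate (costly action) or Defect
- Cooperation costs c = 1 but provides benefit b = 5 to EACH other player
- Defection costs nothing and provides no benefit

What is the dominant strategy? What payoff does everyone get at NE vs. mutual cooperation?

Dominant: Defect; NE payoff = 0; Coop payoff = 44

Work:
Defect dominates (saves cost c = 1, benefit to others is external)
NE: All defect → everyone gets 0
If all cooperate: each receives (9)×5 - 1 = 44
Social dilemma: 44 > 0 but NE gives 0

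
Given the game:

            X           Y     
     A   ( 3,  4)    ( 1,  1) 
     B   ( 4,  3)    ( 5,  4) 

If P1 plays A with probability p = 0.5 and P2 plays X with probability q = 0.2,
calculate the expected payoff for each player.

E[P1] = 3.1, E[P2] = 2.7

Work:
E[P1] = p·q·π₁(A,X) + p·(1-q)·π₁(A,Y) + (1-p)·q·π₁(B,X) + (1-p)·(1-q)·π₁(B,Y)
= 0.5·0.2·3 + 0.5·0.8·1 + 0.5·0.2·4 + 0.5·0.8·5
= 3.1

E[P2] = 2.7 (similar calculation)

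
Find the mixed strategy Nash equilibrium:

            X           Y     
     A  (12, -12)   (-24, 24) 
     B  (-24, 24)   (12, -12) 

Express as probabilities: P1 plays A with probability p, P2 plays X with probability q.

p = 0.5, q = 0.5

Work:
Find probabilities that make opponent indifferent:
P2 chooses q to make P1 indifferent between A and B
P1 chooses p to make P2 indifferent between X and Y
Mixed NE: P1 plays (A: 0.5, B: 0.5), P2 plays (X: 0.5, Y: 0.5)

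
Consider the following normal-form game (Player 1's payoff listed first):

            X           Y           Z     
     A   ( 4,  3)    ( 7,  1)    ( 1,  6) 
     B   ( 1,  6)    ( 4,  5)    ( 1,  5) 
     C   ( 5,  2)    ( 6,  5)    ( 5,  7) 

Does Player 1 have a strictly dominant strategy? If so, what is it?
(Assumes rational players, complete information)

No strictly dominant strategy exists for Player 1

Work:
A strategy strictly dominates another if it gives a strictly higher payoff against every opponent action. Compare each pair of P1's strategies column-by-column:
  A vs B: [4 vs 1, 7 vs 4, 1 vs 1] → A does not strictly dominate B (column Z: 1 ≤ 1)
  A vs C: [4 vs 5, 7 vs 6, 1 vs 5] → A does not strictly dominate C (column X: 4 ≤ 5)
  B vs A: [1 vs 4, 4 vs 7, 1 vs 1] → B does not strictly dominate A (column X: 1 ≤ 4)
  B vs C: [1 vs 5, 4 vs 6, 1 vs 5] → B does not strictly dominate C (column X: 1 ≤ 5)
  C vs A: [5 vs 4, 6 vs 7, 5 vs 1] → C does not strictly dominate A (column Y: 6 ≤ 7)
  C vs B: [5 vs 1, 6 vs 4, 5 vs 1] → C strictly dominates B
No single strategy strictly dominates all others → no strictly dominant strategy.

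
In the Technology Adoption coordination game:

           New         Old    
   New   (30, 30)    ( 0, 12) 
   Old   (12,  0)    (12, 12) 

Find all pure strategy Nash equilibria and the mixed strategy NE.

Pure NE: (New, New) and (Old, Old); Mixed NE: p = 0.4, q = 0.4

Work:
Check pure NE:
(New, New): (30, 30) - no unilateral deviation beneficial
(Old, Old): (12, 12) - no unilateral deviation beneficial
Mixed NE: P1 plays New with p = 0.4, P2 plays New with q = 0.4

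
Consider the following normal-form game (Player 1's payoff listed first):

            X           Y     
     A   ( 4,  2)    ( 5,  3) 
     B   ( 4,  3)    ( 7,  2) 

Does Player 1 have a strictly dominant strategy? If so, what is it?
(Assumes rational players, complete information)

No strictly dominant strategy exists for Player 1

Work:
A strategy strictly dominates another if it gives a strictly higher payoff against every opponent action. Compare each pair of P1's strategies column-by-column:
  A vs B: [4 vs 4, 5 vs 7] → A does not strictly dominate B (column X: 4 ≤ 4)
  B vs A: [4 vs 4, 7 vs 5] → B does not strictly dominate A (column X: 4 ≤ 4)
No single strategy strictly dominates all others → no strictly dominant strategy.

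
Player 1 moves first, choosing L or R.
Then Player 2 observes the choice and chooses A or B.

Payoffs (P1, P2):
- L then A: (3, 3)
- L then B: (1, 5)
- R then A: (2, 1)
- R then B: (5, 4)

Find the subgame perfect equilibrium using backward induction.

P1 plays R, P2 plays B after L and B after R; Payoff (5, 4)

Work:
Backward induction:
After L: P2 chooses B → P1 gets 1
After R: P2 chooses B → P1 gets 5
P1 chooses R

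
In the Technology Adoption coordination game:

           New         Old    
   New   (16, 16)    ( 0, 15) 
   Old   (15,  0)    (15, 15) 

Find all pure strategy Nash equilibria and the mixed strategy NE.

Pure NE: (New, New) and (Old, Old); Mixed NE: p = 0.9375, q = 0.9375

Work:
Check pure NE:
(New, New): (16, 16) - no unilateral deviation beneficial
(Old, Old): (15, 15) - no unilateral deviation beneficial
Mixed NE: P1 plays New with p = 0.9375, P2 plays New with q = 0.9375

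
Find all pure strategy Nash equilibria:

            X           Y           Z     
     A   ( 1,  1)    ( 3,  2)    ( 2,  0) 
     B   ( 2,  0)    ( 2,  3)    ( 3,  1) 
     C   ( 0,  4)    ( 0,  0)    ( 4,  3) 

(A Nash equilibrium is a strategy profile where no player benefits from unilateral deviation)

Nash equilibrium: (A, Y)

Work:
Best responses:
  P1 vs X: payoffs [1, 2, 0] → best response B (payoff 2)
  P1 vs Y: payoffs [3, 2, 0] → best response A (payoff 3)
  P1 vs Z: payoffs [2, 3, 4] → best response C (payoff 4)
  P2 vs A: payoffs [1, 2, 0] → best response Y (payoff 2)
  P2 vs B: payoffs [0, 3, 1] → best response Y (payoff 3)
  P2 vs C: payoffs [4, 0, 3] → best response X (payoff 4)
Mutual best responses: (A,Y) → Nash equilibria.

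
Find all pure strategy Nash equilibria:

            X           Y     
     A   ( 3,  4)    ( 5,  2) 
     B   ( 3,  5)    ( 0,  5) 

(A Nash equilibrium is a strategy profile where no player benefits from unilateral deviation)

Nash equilibrium: (A, X), (B, X)

Work:
Best responses:
  P1 vs X: payoffs [3, 3] → best response A/B (payoff 3)
  P1 vs Y: payoffs [5, 0] → best response A (payoff 5)
  P2 vs A: payoffs [4, 2] → best response X (payoff 4)
  P2 vs B: payoffs [5, 5] → best response X/Y (payoff 5)
Mutual best responses: (A,X), (B,X) → Nash equilibria.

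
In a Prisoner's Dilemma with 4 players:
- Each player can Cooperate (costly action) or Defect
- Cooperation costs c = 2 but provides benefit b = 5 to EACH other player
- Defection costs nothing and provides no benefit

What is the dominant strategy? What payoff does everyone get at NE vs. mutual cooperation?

Dominant: Defect; NE payoff = 0; Coop payoff = 13

Work:
Defect dominates (saves cost c = 2, benefit to others is external)
NE: All defect → everyone gets 0
If all cooperate: each receives (3)×5 - 2 = 13
Social dilemma: 13 > 0 but NE gives 0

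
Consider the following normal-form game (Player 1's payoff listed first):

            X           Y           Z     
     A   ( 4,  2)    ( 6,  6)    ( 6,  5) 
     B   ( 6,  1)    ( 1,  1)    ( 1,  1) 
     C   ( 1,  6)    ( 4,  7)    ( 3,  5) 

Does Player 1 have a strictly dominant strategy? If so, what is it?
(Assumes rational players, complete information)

No strictly dominant strategy exists for Player 1

Work:
A strategy strictly dominates another if it gives a strictly higher payoff against every opponent action. Compare each pair of P1's strategies column-by-column:
  A vs B: [4 vs 6, 6 vs 1, 6 vs 1] → A does not strictly dominate B (column X: 4 ≤ 6)
  A vs C: [4 vs 1, 6 vs 4, 6 vs 3] → A strictly dominates C
  B vs A: [6 vs 4, 1 vs 6, 1 vs 6] → B does not strictly dominate A (column Y: 1 ≤ 6)
  B vs C: [6 vs 1, 1 vs 4, 1 vs 3] → B does not strictly dominate C (column Y: 1 ≤ 4)
  C vs A: [1 vs 4, 4 vs 6, 3 vs 6] → C does not strictly dominate A (column X: 1 ≤ 4)
  C vs B: [1 vs 6, 4 vs 1, 3 vs 1] → C does not strictly dominate B (column X: 1 ≤ 6)
No single strategy strictly dominates all others → no strictly dominant strategy.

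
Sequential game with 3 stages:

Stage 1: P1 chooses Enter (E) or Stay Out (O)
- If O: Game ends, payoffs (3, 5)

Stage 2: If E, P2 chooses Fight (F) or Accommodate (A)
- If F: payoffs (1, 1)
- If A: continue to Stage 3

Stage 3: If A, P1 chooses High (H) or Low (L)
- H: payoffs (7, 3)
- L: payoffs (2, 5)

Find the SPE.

SPE: (E, A, H); Outcome (7, 3)

Work:
Stage 3: P1 chooses H (7 vs 2)
Stage 2: P2: F->1, A->3 (anticipating H). Choose A
Stage 1: P1: O->3, E->7 (anticipating A, H). Choose E
SPE path: E -> A -> H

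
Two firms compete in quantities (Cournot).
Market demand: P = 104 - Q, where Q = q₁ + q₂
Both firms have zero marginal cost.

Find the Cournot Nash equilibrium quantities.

q₁* = q₂* = 34.67; P* = 34.67

Work:
Profit: π_i = P·q_i = (a - q_i - q_j)·q_i
FOC: ∂π_i/∂q_i = a - 2q_i - q_j = 0
Reaction function: q_i = (104 - q_j)/2
Symmetry: q* = 104/3 = 34.67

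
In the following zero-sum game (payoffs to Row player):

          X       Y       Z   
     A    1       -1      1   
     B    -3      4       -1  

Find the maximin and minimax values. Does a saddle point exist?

Maximin = -1, Minimax = 1, Saddle: False

Work:
Row minimums: [-1, -3] → maximin = -1
Column maximums: [1, 4, 1] → minimax = 1
No saddle point (maximin ≠ minimax). Mixed strategy needed.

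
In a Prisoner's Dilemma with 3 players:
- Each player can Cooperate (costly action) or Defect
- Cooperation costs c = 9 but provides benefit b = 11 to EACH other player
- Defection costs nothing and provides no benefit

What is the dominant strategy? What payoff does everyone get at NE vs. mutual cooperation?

Dominant: Defect; NE payoff = 0; Coop payoff = 13

Work:
Defect dominates (saves cost c = 9, benefit to others is external)
NE: All defect → everyone gets 0
If all cooperate: each receives (2)×11 - 9 = 13
Social dilemma: 13 > 0 but NE gives 0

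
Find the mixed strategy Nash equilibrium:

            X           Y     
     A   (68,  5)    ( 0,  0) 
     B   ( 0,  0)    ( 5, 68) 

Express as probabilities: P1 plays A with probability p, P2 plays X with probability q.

p = 0.9315, q = 0.0685

Work:
Find probabilities that make opponent indifferent:
P2 chooses q to make P1 indifferent between A and B
P1 chooses p to make P2 indifferent between X and Y
Mixed NE: P1 plays (A: 0.9315, B: 0.0685), P2 plays (X: 0.0685, Y: 0.9315)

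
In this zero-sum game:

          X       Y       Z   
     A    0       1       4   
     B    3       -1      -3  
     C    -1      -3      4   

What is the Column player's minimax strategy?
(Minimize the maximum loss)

Column should play Y, value = 1

Work:
Column player minimizes Row's maximum payoff:
Column X: max payoff to Row = 3
Column Y: max payoff to Row = 1
Column Z: max payoff to Row = 4
Minimum is 1, achieved by column Y.
Minimax strategy: Y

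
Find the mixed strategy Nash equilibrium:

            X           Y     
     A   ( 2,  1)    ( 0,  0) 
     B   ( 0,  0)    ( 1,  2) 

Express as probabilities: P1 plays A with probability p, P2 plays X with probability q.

p = 0.6667, q = 0.3333

Work:
Find probabilities that make opponent indifferent:
P2 chooses q to make P1 indifferent between A and B
P1 chooses p to make P2 indifferent between X and Y
Mixed NE: P1 plays (A: 0.6667, B: 0.3333), P2 plays (X: 0.3333, Y: 0.6667)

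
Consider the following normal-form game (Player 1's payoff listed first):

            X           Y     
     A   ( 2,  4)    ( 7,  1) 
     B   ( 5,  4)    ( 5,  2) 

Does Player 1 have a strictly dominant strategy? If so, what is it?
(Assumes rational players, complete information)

No strictly dominant strategy exists for Player 1

Work:
A strategy strictly dominates another if it gives a strictly higher payoff against every opponent action. Compare each pair of P1's strategies column-by-column:
  A vs B: [2 vs 5, 7 vs 5] → A does not strictly dominate B (column X: 2 ≤ 5)
  B vs A: [5 vs 2, 5 vs 7] → B does not strictly dominate A (column Y: 5 ≤ 7)
No single strategy strictly dominates all others → no strictly dominant strategy.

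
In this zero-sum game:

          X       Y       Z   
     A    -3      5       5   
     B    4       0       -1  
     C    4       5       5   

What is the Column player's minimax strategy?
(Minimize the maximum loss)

Column should play X, value = 4

Work:
Column player minimizes Row's maximum payoff:
Column X: max payoff to Row = 4
Column Y: max payoff to Row = 5
Column Z: max payoff to Row = 5
Minimum is 4, achieved by column X.
Minimax strategy: X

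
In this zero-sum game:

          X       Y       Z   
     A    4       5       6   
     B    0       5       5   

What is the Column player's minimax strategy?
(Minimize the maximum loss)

Column should play X, value = 4

Work:
Column player minimizes Row's maximum payoff:
Column X: max payoff to Row = 4
Column Y: max payoff to Row = 5
Column Z: max payoff to Row = 6
Minimum is 4, achieved by column X.
Minimax strategy: X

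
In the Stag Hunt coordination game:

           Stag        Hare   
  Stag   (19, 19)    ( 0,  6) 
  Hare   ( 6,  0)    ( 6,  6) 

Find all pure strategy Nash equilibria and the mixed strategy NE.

Pure NE: (Stag, Stag) and (Hare, Hare); Mixed NE: p = 0.3158, q = 0.3158

Work:
Check pure NE:
(Stag, Stag): (19, 19) - no unilateral deviation beneficial
(Hare, Hare): (6, 6) - no unilateral deviation beneficial
Mixed NE: P1 plays Stag with p = 0.3158, P2 plays Stag with q = 0.3158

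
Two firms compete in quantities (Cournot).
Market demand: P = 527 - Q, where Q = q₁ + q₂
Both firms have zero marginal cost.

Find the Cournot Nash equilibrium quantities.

q₁* = q₂* = 175.67; P* = 175.67

Work:
Profit: π_i = P·q_i = (a - q_i - q_j)·q_i
FOC: ∂π_i/∂q_i = a - 2q_i - q_j = 0
Reaction function: q_i = (527 - q_j)/2
Symmetry: q* = 527/3 = 175.67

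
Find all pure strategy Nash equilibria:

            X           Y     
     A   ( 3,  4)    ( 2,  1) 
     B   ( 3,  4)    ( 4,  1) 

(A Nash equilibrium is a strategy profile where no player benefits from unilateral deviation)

Nash equilibrium: (A, X), (B, X)

Work:
Best responses:
  P1 vs X: payoffs [3, 3] → best response A/B (payoff 3)
  P1 vs Y: payoffs [2, 4] → best response B (payoff 4)
  P2 vs A: payoffs [4, 1] → best response X (payoff 4)
  P2 vs B: payoffs [4, 1] → best response X (payoff 4)
Mutual best responses: (A,X), (B,X) → Nash equilibria.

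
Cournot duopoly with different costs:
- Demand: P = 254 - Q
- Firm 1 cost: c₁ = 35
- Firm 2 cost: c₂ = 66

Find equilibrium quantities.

q₁* = 83.33, q₂* = 52.33

Work:
Reaction: q₁ = (254 - 35 - q₂)/2
Reaction: q₂ = (254 - 66 - q₁)/2
Solve simultaneously:
q₁* = (254 - 2×35 + 66)/3 = 83.33
q₂* = (254 - 2×66 + 35)/3 = 52.33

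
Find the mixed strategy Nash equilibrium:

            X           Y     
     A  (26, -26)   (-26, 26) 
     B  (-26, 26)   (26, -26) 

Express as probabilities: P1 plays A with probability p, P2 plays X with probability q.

p = 0.5, q = 0.5

Work:
Find probabilities that make opponent indifferent:
P2 chooses q to make P1 indifferent between A and B
P1 chooses p to make P2 indifferent between X and Y
Mixed NE: P1 plays (A: 0.5, B: 0.5), P2 plays (X: 0.5, Y: 0.5)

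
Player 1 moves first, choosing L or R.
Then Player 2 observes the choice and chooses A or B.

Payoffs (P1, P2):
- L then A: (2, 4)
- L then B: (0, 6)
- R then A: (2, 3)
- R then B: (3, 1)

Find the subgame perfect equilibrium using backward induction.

P1 plays R, P2 plays B after L and A after R; Payoff (2, 3)

Work:
Backward induction:
After L: P2 chooses B → P1 gets 0
After R: P2 chooses A → P1 gets 2
P1 chooses R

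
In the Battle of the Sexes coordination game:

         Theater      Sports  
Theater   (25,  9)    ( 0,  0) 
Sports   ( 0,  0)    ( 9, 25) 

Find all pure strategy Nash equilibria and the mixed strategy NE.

Pure NE: (Theater, Theater) and (Sports, Sports); Mixed NE: p = 0.7353, q = 0.2647

Work:
Check pure NE:
(Theater, Theater): (25, 9) - no unilateral deviation beneficial
(Sports, Sports): (9, 25) - no unilateral deviation beneficial
Mixed NE: P1 plays Theater with p = 0.7353, P2 plays Theater with q = 0.2647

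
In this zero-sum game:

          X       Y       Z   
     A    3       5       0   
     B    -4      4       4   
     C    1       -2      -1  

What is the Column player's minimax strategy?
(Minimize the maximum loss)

Column should play X, value = 3

Work:
Column player minimizes Row's maximum payoff:
Column X: max payoff to Row = 3
Column Y: max payoff to Row = 5
Column Z: max payoff to Row = 4
Minimum is 3, achieved by column X.
Minimax strategy: X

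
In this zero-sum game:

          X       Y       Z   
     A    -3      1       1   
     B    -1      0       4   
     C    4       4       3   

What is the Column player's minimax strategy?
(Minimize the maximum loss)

Column should play X or Y or Z (all achieve the minimum), value = 4

Work:
Column player minimizes Row's maximum payoff:
Column X: max payoff to Row = 4
Column Y: max payoff to Row = 4
Column Z: max payoff to Row = 4
Minimum is 4, achieved by columns X, Y, Z (tied).
Each of X or Y or Z is a minimax strategy.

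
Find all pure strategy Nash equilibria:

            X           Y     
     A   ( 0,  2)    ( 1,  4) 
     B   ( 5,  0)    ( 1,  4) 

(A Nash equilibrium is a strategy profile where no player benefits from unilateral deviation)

Nash equilibrium: (A, Y), (B, Y)

Work:
Best responses:
  P1 vs X: payoffs [0, 5] → best response B (payoff 5)
  P1 vs Y: payoffs [1, 1] → best response A/B (payoff 1)
  P2 vs A: payoffs [2, 4] → best response Y (payoff 4)
  P2 vs B: payoffs [0, 4] → best response Y (payoff 4)
Mutual best responses: (A,Y), (B,Y) → Nash equilibria.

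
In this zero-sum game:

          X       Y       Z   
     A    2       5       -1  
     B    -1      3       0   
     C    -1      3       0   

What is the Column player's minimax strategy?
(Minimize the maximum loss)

Column should play Z, value = 0

Work:
Column player minimizes Row's maximum payoff:
Column X: max payoff to Row = 2
Column Y: max payoff to Row = 5
Column Z: max payoff to Row = 0
Minimum is 0, achieved by column Z.
Minimax strategy: Z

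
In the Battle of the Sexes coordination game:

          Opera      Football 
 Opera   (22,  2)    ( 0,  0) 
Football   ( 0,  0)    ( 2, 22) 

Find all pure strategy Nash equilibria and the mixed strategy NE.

Pure NE: (Opera, Opera) and (Football, Football); Mixed NE: p = 0.9167, q = 0.0833

Work:
Check pure NE:
(Opera, Opera): (22, 2) - no unilateral deviation beneficial
(Football, Football): (2, 22) - no unilateral deviation beneficial
Mixed NE: P1 plays Opera with p = 0.9167, P2 plays Opera with q = 0.0833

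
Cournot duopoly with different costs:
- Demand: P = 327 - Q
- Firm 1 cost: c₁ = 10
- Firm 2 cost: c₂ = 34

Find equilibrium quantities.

q₁* = 113.67, q₂* = 89.67

Work:
Reaction: q₁ = (327 - 10 - q₂)/2
Reaction: q₂ = (327 - 34 - q₁)/2
Solve simultaneously:
q₁* = (327 - 2×10 + 34)/3 = 113.67
q₂* = (327 - 2×34 + 10)/3 = 89.67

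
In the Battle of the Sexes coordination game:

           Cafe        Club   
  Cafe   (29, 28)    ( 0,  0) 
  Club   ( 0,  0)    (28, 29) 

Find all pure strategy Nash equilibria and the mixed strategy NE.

Pure NE: (Cafe, Cafe) and (Club, Club); Mixed NE: p = 0.5088, q = 0.4912

Work:
Check pure NE:
(Cafe, Cafe): (29, 28) - no unilateral deviation beneficial
(Club, Club): (28, 29) - no unilateral deviation beneficial
Mixed NE: P1 plays Cafe with p = 0.5088, P2 plays Cafe with q = 0.4912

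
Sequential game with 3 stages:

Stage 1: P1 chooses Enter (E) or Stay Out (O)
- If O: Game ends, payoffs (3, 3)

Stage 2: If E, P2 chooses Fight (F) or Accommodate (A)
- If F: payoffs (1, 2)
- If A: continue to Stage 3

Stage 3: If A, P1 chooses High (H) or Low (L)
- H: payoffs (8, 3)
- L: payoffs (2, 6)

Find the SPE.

SPE: (E, A, H); Outcome (8, 3)

Work:
Stage 3: P1 chooses H (8 vs 2)
Stage 2: P2: F->2, A->3 (anticipating H). Choose A
Stage 1: P1: O->3, E->8 (anticipating A, H). Choose E
SPE path: E -> A -> H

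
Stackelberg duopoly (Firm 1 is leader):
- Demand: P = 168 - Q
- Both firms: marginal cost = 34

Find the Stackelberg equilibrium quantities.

q₁* (leader) = 67.0, q₂* (follower) = 33.5

Work:
Follower's reaction: q₂ = (a - c - q₁)/2
Leader substitutes: π₁ = q₁·(a - q₁ - (a-c-q₁)/2 - c)
FOC: q₁* = (168 - 34)/2 = 67.00
Then: q₂* = (168 - 34 - 67.0)/2 = 33.50
Leader has first-mover advantage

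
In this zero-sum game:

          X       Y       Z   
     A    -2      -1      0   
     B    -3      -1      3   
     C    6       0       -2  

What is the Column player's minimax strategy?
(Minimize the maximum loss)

Column should play Y, value = 0

Work:
Column player minimizes Row's maximum payoff:
Column X: max payoff to Row = 6
Column Y: max payoff to Row = 0
Column Z: max payoff to Row = 3
Minimum is 0, achieved by column Y.
Minimax strategy: Y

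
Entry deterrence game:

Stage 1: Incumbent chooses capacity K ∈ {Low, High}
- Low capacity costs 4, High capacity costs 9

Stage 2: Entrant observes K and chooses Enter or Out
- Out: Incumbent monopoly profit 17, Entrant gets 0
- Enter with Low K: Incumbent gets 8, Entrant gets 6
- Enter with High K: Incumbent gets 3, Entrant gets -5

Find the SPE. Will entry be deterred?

SPE: (High, Enter|Low, Out|High); Entry deterred. Incumbent net profit = 8

Work:
After Low K: Entrant enters (6 > 0)
After High K: Entrant stays out (-5 < 0)
Incumbent: Low → 8−4=4, High → 17−9=8
Incumbent chooses High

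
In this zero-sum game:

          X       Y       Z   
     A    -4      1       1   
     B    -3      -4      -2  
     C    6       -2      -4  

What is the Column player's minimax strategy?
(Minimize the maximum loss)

Column should play Y or Z (all achieve the minimum), value = 1

Work:
Column player minimizes Row's maximum payoff:
Column X: max payoff to Row = 6
Column Y: max payoff to Row = 1
Column Z: max payoff to Row = 1
Minimum is 1, achieved by columns Y, Z (tied).
Each of Y or Z is a minimax strategy.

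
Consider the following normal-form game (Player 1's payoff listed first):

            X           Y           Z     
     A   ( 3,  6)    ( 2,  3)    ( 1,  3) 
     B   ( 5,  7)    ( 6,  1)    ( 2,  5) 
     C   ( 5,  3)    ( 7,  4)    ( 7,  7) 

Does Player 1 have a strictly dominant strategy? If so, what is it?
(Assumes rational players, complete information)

No strictly dominant strategy exists for Player 1

Work:
A strategy strictly dominates another if it gives a strictly higher payoff against every opponent action. Compare each pair of P1's strategies column-by-column:
  A vs B: [3 vs 5, 2 vs 6, 1 vs 2] → A does not strictly dominate B (column X: 3 ≤ 5)
  A vs C: [3 vs 5, 2 vs 7, 1 vs 7] → A does not strictly dominate C (column X: 3 ≤ 5)
  B vs A: [5 vs 3, 6 vs 2, 2 vs 1] → B strictly dominates A
  B vs C: [5 vs 5, 6 vs 7, 2 vs 7] → B does not strictly dominate C (column X: 5 ≤ 5)
  C vs A: [5 vs 3, 7 vs 2, 7 vs 1] → C strictly dominates A
  C vs B: [5 vs 5, 7 vs 6, 7 vs 2] → C does not strictly dominate B (column X: 5 ≤ 5)
No single strategy strictly dominates all others → no strictly dominant strategy.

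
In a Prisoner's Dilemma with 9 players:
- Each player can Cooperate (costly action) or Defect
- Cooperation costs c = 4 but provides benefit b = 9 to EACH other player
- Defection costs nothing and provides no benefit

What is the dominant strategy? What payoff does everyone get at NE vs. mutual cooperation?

Dominant: Defect; NE payoff = 0; Coop payoff = 68

Work:
Defect dominates (saves cost c = 4, benefit to others is external)
NE: All defect → everyone gets 0
If all cooperate: each receives (8)×9 - 4 = 68
Social dilemma: 68 > 0 but NE gives 0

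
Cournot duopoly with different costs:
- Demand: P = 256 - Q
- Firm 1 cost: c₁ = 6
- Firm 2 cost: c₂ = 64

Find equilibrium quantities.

q₁* = 102.67, q₂* = 44.67

Work:
Reaction: q₁ = (256 - 6 - q₂)/2
Reaction: q₂ = (256 - 64 - q₁)/2
Solve simultaneously:
q₁* = (256 - 2×6 + 64)/3 = 102.67
q₂* = (256 - 2×64 + 6)/3 = 44.67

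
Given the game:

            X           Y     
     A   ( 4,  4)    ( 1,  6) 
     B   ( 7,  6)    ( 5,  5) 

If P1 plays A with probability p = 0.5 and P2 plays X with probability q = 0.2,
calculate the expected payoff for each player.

E[P1] = 3.5, E[P2] = 5.4

Work:
E[P1] = p·q·π₁(A,X) + p·(1-q)·π₁(A,Y) + (1-p)·q·π₁(B,X) + (1-p)·(1-q)·π₁(B,Y)
= 0.5·0.2·4 + 0.5·0.8·1 + 0.5·0.2·7 + 0.5·0.8·5
= 3.5

E[P2] = 5.4 (similar calculation)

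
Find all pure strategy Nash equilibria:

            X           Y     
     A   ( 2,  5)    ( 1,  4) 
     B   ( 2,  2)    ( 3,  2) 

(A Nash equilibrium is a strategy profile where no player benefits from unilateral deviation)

Nash equilibrium: (A, X), (B, X), (B, Y)

Work:
Best responses:
  P1 vs X: payoffs [2, 2] → best response A/B (payoff 2)
  P1 vs Y: payoffs [1, 3] → best response B (payoff 3)
  P2 vs A: payoffs [5, 4] → best response X (payoff 5)
  P2 vs B: payoffs [2, 2] → best response X/Y (payoff 2)
Mutual best responses: (A,X), (B,X), (B,Y) → Nash equilibria.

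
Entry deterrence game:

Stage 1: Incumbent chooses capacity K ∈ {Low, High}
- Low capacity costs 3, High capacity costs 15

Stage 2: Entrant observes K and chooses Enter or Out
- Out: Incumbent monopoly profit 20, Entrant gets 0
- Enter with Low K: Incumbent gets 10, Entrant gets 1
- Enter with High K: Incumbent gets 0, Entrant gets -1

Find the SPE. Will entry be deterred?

SPE: (Low, Enter|Low, Out|High); Entry not deterred. Incumbent net profit = 7, Entrant gets 1

Work:
After Low K: Entrant enters (1 > 0)
After High K: Entrant stays out (-1 < 0)
Incumbent: Low → 10−3=7, High → 20−15=5
Incumbent chooses Low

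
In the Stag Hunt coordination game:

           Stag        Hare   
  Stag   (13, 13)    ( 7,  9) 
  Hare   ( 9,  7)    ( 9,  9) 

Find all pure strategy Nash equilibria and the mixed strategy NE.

Pure NE: (Stag, Stag) and (Hare, Hare); Mixed NE: p = 0.3333, q = 0.3333

Work:
Check pure NE:
(Stag, Stag): (13, 13) - no unilateral deviation beneficial
(Hare, Hare): (9, 9) - no unilateral deviation beneficial
Mixed NE: P1 plays Stag with p = 0.3333, P2 plays Stag with q = 0.3333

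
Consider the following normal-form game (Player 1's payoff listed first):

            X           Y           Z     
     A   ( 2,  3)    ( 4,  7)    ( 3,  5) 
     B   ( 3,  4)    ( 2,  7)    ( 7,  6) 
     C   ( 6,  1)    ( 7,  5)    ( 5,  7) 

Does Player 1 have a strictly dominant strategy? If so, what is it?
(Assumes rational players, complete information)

No strictly dominant strategy exists for Player 1

Work:
A strategy strictly dominates another if it gives a strictly higher payoff against every opponent action. Compare each pair of P1's strategies column-by-column:
  A vs B: [2 vs 3, 4 vs 2, 3 vs 7] → A does not strictly dominate B (column X: 2 ≤ 3)
  A vs C: [2 vs 6, 4 vs 7, 3 vs 5] → A does not strictly dominate C (column X: 2 ≤ 6)
  B vs A: [3 vs 2, 2 vs 4, 7 vs 3] → B does not strictly dominate A (column Y: 2 ≤ 4)
  B vs C: [3 vs 6, 2 vs 7, 7 vs 5] → B does not strictly dominate C (column X: 3 ≤ 6)
  C vs A: [6 vs 2, 7 vs 4, 5 vs 3] → C strictly dominates A
  C vs B: [6 vs 3, 7 vs 2, 5 vs 7] → C does not strictly dominate B (column Z: 5 ≤ 7)
No single strategy strictly dominates all others → no strictly dominant strategy.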